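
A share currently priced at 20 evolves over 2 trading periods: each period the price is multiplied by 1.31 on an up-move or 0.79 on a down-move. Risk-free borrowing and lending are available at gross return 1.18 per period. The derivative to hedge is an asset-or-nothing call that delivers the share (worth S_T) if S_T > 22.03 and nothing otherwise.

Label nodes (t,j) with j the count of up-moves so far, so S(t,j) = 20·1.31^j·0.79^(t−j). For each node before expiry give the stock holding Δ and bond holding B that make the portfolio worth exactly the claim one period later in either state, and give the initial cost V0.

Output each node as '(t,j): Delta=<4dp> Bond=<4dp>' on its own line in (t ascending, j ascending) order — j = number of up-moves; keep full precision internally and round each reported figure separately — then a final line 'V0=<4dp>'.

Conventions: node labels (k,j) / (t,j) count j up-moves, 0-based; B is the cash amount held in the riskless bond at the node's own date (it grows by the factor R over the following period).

Under the risk-neutral measure, an up-move has probability p* = (R−d)/(u−d) = 0.7500 and values discount at R = 1.18.
At maturity the claim pays: V(2,0)=0.0000, V(2,1)=0.0000, V(2,2)=34.3220
Node (1,0) S=15.8000: V=(p*·0.0000+(1−p*)·0.0000)/1.18=0.0000; Δ=(0.0000−0.0000)/(20.6980−12.4820)=0.0000; B=V−Δ·S=0.0000
Node (1,1) S=26.2000: V=(p*·34.3220+(1−p*)·0.0000)/1.18=21.8148; Δ=(34.3220−0.0000)/(34.3220−20.6980)=2.5192; B=V−Δ·S=-44.1890
Node (0,0) S=20.0000: V=(p*·21.8148+(1−p*)·0.0000)/1.18=13.8654; Δ=(21.8148−0.0000)/(26.2000−15.8000)=2.0976; B=V−Δ·S=-28.0862
Check: Δ(0,0)·S0 + B(0,0) = 13.8654 = V0.

(0,0): Delta=2.0976 Bond=-28.0862
(1,0): Delta=0.0000 Bond=0.0000
(1,1): Delta=2.5192 Bond=-44.1890
V0=13.8654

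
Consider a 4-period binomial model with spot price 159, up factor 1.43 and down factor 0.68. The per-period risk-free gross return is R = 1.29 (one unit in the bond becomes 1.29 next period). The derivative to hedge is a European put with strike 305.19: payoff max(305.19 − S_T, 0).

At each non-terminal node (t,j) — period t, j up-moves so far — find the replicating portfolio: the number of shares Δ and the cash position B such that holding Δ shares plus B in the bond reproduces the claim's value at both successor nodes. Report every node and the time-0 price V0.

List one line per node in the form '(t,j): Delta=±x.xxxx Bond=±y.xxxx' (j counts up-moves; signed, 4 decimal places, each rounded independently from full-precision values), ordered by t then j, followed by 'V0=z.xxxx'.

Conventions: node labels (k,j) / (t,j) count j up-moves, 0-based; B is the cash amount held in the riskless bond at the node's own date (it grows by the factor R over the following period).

Since d<R<u, set p* = (R−d)/(u−d) = 0.8133; price each node as the discounted p*-expectation of its children.
At maturity the claim pays: V(4,0)=271.1936, V(4,1)=233.6976, V(4,2)=154.8457, V(4,3)=0.0000, V(4,4)=0.0000
  t=3,j=0: stock 49.9947 → up 71.4924 (V=233.6976), down 33.9964 (V=271.1936). Price 186.5867; hedge Δ=-1.0000, bond B=236.5814.
  t=3,j=1: stock 105.1359 → up 150.3443 (V=154.8457), down 71.4924 (V=233.6976). Price 131.4455; hedge Δ=-1.0000, bond B=236.5814.
  t=3,j=2: stock 221.0946 → up 316.1653 (V=0.0000), down 150.3443 (V=154.8457). Price 22.4066; hedge Δ=-0.9338, bond B=228.8675.
  t=3,j=3: stock 464.9489 → up 664.8769 (V=0.0000), down 316.1653 (V=0.0000). Price 0.0000; hedge Δ=0.0000, bond B=0.0000.
  t=2,j=0: stock 73.5216 → up 105.1359 (V=131.4455), down 49.9947 (V=186.5867). Price 109.8748; hedge Δ=-1.0000, bond B=183.3964.
  t=2,j=1: stock 154.6116 → up 221.0946 (V=22.4066), down 105.1359 (V=131.4455). Price 33.1477; hedge Δ=-0.9403, bond B=178.5329.
  t=2,j=2: stock 325.1391 → up 464.9489 (V=0.0000), down 221.0946 (V=22.4066). Price 3.2423; hedge Δ=-0.0919, bond B=33.1178.
  t=1,j=0: stock 108.1200 → up 154.6116 (V=33.1477), down 73.5216 (V=109.8748). Price 36.7985; hedge Δ=-0.9462, bond B=139.1014.
  t=1,j=1: stock 227.3700 → up 325.1391 (V=3.2423), down 154.6116 (V=33.1477). Price 6.8408; hedge Δ=-0.1754, bond B=46.7147.
  t=0,j=0: stock 159.0000 → up 227.3700 (V=6.8408), down 108.1200 (V=36.7985). Price 9.6379; hedge Δ=-0.2512, bond B=49.5815.
Sanity check at the root: Δ(0,0)·S0 + B(0,0) reproduces V0 = 9.6379.

(0,0): Delta=-0.2512 Bond=49.5815
(1,0): Delta=-0.9462 Bond=139.1014
(1,1): Delta=-0.1754 Bond=46.7147
(2,0): Delta=-1.0000 Bond=183.3964
(2,1): Delta=-0.9403 Bond=178.5329
(2,2): Delta=-0.0919 Bond=33.1178
(3,0): Delta=-1.0000 Bond=236.5814
(3,1): Delta=-1.0000 Bond=236.5814
(3,2): Delta=-0.9338 Bond=228.8675
(3,3): Delta=0.0000 Bond=0.0000
V0=9.6379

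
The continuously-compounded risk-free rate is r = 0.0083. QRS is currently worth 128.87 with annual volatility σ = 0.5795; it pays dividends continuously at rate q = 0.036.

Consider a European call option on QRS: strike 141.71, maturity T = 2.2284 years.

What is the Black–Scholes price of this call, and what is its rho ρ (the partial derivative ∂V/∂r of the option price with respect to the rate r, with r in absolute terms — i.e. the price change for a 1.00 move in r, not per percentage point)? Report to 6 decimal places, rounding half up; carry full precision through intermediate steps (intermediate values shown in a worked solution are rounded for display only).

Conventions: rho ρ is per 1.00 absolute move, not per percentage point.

σ√T = 0.5795·√2.2284 = 0.865068
d₁ = (ln(S/K) + (r−q+σ²/2)T) / (σ√T) = (ln(128.87/141.71) + (0.0083−0.036+0.5795²/2)·2.2284) / 0.865068 = (-0.094979 + 0.312444) / 0.865068 = 0.251386
d₂ = d₁ − σ√T = 0.251386 − 0.865068 = -0.613682
e^{−rT} = 0.981674
e^{−qT} = 0.922911
N(d₁) = 0.599242,  N(d₂) = 0.269713
Call price V = S·e^{−qT}·N(d₁) − K·e^{−rT}·N(d₂) = 71.271184 − 37.520576 = 33.750608
ρ = K·T·e^{−rT}·N(d₂) = 83.610852

price = 33.750608
ρ = 83.610852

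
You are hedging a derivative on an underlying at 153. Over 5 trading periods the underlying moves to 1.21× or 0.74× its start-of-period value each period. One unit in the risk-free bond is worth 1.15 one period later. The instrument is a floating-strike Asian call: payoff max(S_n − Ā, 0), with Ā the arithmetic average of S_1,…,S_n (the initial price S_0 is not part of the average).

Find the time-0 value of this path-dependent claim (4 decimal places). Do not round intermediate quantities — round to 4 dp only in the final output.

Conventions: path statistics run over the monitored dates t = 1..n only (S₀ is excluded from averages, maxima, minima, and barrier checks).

Under the martingale measure an up-move has probability p* = 0.8723; value the claim as the probability-weighted average of per-path payoffs, discounted 5 periods at R = 1.15.
Enumerate all 2^5 = 32 price paths (U = up ×1.21, D = down ×0.74); each path with k up-moves has probability p*^k·(1−p*)^(5−k).
DDDDD: Ā=67.7665, payoff=0.0000, prob=0.000034
UDDDD: Ā=110.8073, payoff=0.0000, prob=0.000232
DUDDD: Ā=96.4253, payoff=0.0000, prob=0.000232
UUDDD: Ā=157.6684, payoff=0.0000, prob=0.001583
DDUDD: Ā=85.7827, payoff=0.0000, prob=0.000232
UDUDD: Ā=140.2662, payoff=0.0000, prob=0.001583
DUUDD: Ā=125.8842, payoff=0.0000, prob=0.001583
UUUDD: Ā=205.8377, payoff=0.0000, prob=0.010818
DDDUD: Ā=77.9071, payoff=0.0000, prob=0.000232
UDDUD: Ā=127.3886, payoff=0.0000, prob=0.001583
DUDUD: Ā=113.0066, payoff=0.0000, prob=0.001583
UUDUD: Ā=184.7810, payoff=0.0000, prob=0.010818
DDUUD: Ā=102.3639, payoff=0.0000, prob=0.001583
UDUUD: Ā=167.3788, payoff=0.0000, prob=0.010818
DUUUD: Ā=152.9968, payoff=0.0000, prob=0.010818
UUUUD: Ā=250.1705, payoff=0.0000, prob=0.073926
DDDDU: Ā=72.0791, payoff=0.0000, prob=0.000232
UDDDU: Ā=117.8591, payoff=0.0000, prob=0.001583
DUDDU: Ā=103.4771, payoff=0.0000, prob=0.001583
UUDDU: Ā=169.1991, payoff=0.0000, prob=0.010818
DDUDU: Ā=92.8344, payoff=0.0000, prob=0.001583
UDUDU: Ā=151.7969, payoff=0.0000, prob=0.010818
DUUDU: Ā=137.4149, payoff=11.0115, prob=0.010818
UUUDU: Ā=224.6919, payoff=18.0052, prob=0.073926
DDDUU: Ā=84.9589, payoff=5.8143, prob=0.001583
UDDUU: Ā=138.9192, payoff=9.5071, prob=0.010818
DUDUU: Ā=124.5372, payoff=23.8891, prob=0.010818
UUDUU: Ā=203.6352, payoff=39.0619, prob=0.073926
DDUUU: Ā=113.8945, payoff=34.5318, prob=0.010818
UDUUU: Ā=186.2330, payoff=56.4642, prob=0.073926
DUUUU: Ā=171.8510, payoff=70.8462, prob=0.073926
UUUUU: Ā=280.9996, payoff=115.8430, prob=0.505161
Price = Σ prob·payoff / R^5 = 73.012910 / 2.011357 = 36.3003

price = 36.3003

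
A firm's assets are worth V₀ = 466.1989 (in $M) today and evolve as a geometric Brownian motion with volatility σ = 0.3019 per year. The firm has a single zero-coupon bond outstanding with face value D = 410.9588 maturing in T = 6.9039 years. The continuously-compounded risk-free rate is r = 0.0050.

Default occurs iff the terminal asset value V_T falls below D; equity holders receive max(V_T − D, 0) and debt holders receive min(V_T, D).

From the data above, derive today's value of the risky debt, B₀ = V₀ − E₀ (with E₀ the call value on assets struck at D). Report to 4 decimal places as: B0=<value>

B0=295.9451

Apply the equity-as-call identities (strike 410.9588, horizon 6.9039 years):
d₁ = [ln(V₀/D) + (r + σ²/2)T] / (σ√T)
   = [ln(466.1989/410.9588) + (0.0050 + 0.5·0.3019²)·6.9039] / (0.3019·√6.9039)
   = [0.126119 + 0.349143] / 0.793251 = 0.599132
d₂ = d₁ − σ√T = 0.599132 − 0.793251 = -0.194118
N(d₁) = 0.725458,  N(d₂) = 0.423042,  e^(−rT) = 0.966070
E₀ = V₀·N(d₁) − D·e^(−rT)·N(d₂)
   = 466.1989·0.725458 − 410.9588·0.966070·0.423042 = 170.253782
B₀ = V₀ − E₀ = 466.1989 − 170.253782 = 295.945118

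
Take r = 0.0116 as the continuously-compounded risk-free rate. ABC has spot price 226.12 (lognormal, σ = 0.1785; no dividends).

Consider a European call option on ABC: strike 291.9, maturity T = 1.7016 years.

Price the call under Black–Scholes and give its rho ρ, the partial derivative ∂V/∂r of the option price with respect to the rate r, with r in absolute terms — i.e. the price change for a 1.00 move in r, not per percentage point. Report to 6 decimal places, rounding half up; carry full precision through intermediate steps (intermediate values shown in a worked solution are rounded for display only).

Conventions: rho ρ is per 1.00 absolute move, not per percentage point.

σ√T = 0.1785·√1.7016 = 0.232845
d₁ = (ln(S/K) + (r+σ²/2)T) / (σ√T) = (ln(226.12/291.9) + (0.0116+0.1785²/2)·1.7016) / 0.232845 = (-0.255345 + 0.046847) / 0.232845 = -0.895439
d₂ = d₁ − σ√T = -0.895439 − 0.232845 = -1.128284
e^{−rT} = 0.980455
N(d₁) = 0.185276,  N(d₂) = 0.129600
Call price V = S·N(d₁) − K·e^{−rT}·N(d₂) = 41.894669 − 37.090853 = 4.803816
ρ = K·T·e^{−rT}·N(d₂) = 63.113796

price = 4.803816
ρ = 63.113796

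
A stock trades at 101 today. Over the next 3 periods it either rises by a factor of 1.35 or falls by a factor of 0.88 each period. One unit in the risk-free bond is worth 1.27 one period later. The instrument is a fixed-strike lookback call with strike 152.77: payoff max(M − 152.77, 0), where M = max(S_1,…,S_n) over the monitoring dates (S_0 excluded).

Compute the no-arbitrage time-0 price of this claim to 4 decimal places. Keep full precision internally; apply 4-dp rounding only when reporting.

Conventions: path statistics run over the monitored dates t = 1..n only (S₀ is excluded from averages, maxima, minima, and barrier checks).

No-arbitrage gives p* = (R−d)/(u−d) = 0.8298: enumerate every path, weight its payoff by its p*-probability, and discount by R^3.
Enumerate all 2^3 = 8 price paths (U = up ×1.35, D = down ×0.88); each path with k up-moves has probability p*^k·(1−p*)^(3−k).
DDD: M=88.8800, payoff=0.0000, prob=0.004931
UDD: M=136.3500, payoff=0.0000, prob=0.024041
DUD: M=119.9880, payoff=0.0000, prob=0.024041
UUD: M=184.0725, payoff=31.3025, prob=0.117199
DDU: M=105.5894, payoff=0.0000, prob=0.024041
UDU: M=161.9838, payoff=9.2138, prob=0.117199
DUU: M=161.9838, payoff=9.2138, prob=0.117199
UUU: M=248.4979, payoff=95.7279, prob=0.571347
Price = Σ prob·payoff / R^3 = 60.522213 / 2.048383 = 29.5463

price = 29.5463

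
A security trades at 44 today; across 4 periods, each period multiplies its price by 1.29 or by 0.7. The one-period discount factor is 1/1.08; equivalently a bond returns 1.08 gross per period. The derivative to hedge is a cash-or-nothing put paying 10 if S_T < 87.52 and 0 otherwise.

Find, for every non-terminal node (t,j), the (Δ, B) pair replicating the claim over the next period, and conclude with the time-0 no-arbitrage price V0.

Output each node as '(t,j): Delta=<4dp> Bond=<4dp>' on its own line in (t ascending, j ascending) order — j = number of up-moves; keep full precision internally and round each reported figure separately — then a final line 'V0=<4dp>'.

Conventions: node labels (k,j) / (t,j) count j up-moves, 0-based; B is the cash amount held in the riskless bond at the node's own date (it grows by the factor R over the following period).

Risk-neutral probability p* = (R−d)/(u−d) = (1.08−0.7)/(1.29−0.7) = 0.6441.
Terminal payoffs: V(4,0)=10.0000, V(4,1)=10.0000, V(4,2)=10.0000, V(4,3)=10.0000, V(4,4)=0.0000
Node (3,0) S=15.0920: V=(p*·10.0000+(1−p*)·10.0000)/1.08=9.2593; Δ=(10.0000−10.0000)/(19.4687−10.5644)=0.0000; B=V−Δ·S=9.2593
Node (3,1) S=27.8124: V=(p*·10.0000+(1−p*)·10.0000)/1.08=9.2593; Δ=(10.0000−10.0000)/(35.8780−19.4687)=0.0000; B=V−Δ·S=9.2593
Node (3,2) S=51.2543: V=(p*·10.0000+(1−p*)·10.0000)/1.08=9.2593; Δ=(10.0000−10.0000)/(66.1180−35.8780)=0.0000; B=V−Δ·S=9.2593
Node (3,3) S=94.4543: V=(p*·0.0000+(1−p*)·10.0000)/1.08=3.2957; Δ=(0.0000−10.0000)/(121.8461−66.1180)=-0.1794; B=V−Δ·S=20.2448
Node (2,0) S=21.5600: V=(p*·9.2593+(1−p*)·9.2593)/1.08=8.5734; Δ=(9.2593−9.2593)/(27.8124−15.0920)=0.0000; B=V−Δ·S=8.5734
Node (2,1) S=39.7320: V=(p*·9.2593+(1−p*)·9.2593)/1.08=8.5734; Δ=(9.2593−9.2593)/(51.2543−27.8124)=0.0000; B=V−Δ·S=8.5734
Node (2,2) S=73.2204: V=(p*·3.2957+(1−p*)·9.2593)/1.08=5.0169; Δ=(3.2957−9.2593)/(94.4543−51.2543)=-0.1380; B=V−Δ·S=15.1247
Node (1,0) S=30.8000: V=(p*·8.5734+(1−p*)·8.5734)/1.08=7.9383; Δ=(8.5734−8.5734)/(39.7320−21.5600)=0.0000; B=V−Δ·S=7.9383
Node (1,1) S=56.7600: V=(p*·5.0169+(1−p*)·8.5734)/1.08=5.8174; Δ=(5.0169−8.5734)/(73.2204−39.7320)=-0.1062; B=V−Δ·S=11.8453
Node (0,0) S=44.0000: V=(p*·5.8174+(1−p*)·7.9383)/1.08=6.0855; Δ=(5.8174−7.9383)/(56.7600−30.8000)=-0.0817; B=V−Δ·S=9.6802
As a check, the time-0 holding Δ(0,0)·S0 + B(0,0) comes to 6.0855 — exactly V0.

(0,0): Delta=-0.0817 Bond=9.6802
(1,0): Delta=0.0000 Bond=7.9383
(1,1): Delta=-0.1062 Bond=11.8453
(2,0): Delta=0.0000 Bond=8.5734
(2,1): Delta=0.0000 Bond=8.5734
(2,2): Delta=-0.1380 Bond=15.1247
(3,0): Delta=0.0000 Bond=9.2593
(3,1): Delta=0.0000 Bond=9.2593
(3,2): Delta=0.0000 Bond=9.2593
(3,3): Delta=-0.1794 Bond=20.2448
V0=6.0855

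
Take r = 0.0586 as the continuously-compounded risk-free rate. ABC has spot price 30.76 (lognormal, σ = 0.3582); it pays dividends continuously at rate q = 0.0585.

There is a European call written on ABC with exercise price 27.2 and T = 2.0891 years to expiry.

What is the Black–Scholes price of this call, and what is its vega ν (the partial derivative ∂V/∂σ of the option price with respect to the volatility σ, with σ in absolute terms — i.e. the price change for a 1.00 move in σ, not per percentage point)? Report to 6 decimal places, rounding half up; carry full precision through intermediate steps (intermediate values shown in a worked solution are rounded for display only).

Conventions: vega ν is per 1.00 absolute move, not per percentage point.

price = 6.959878
ν = 13.873848

σ√T = 0.3582·√2.0891 = 0.517732
d₁ = (ln(S/K) + (r−q+σ²/2)T) / (σ√T) = (ln(30.76/27.2) + (0.0586−0.0585+0.3582²/2)·2.0891) / 0.517732 = (0.122998 + 0.134232) / 0.517732 = 0.496841
d₂ = d₁ − σ√T = 0.496841 − 0.517732 = -0.020892
e^{−rT} = 0.884776
e^{−qT} = 0.884960
N(d₁) = 0.690349,  N(d₂) = 0.491666
Call price V = S·e^{−qT}·N(d₁) − K·e^{−rT}·N(d₂) = 18.792262 − 11.832384 = 6.959878
φ(d₁) = (1/√(2π))·e^{−d₁²/2} = 0.352620
ν = S·e^{−qT}·φ(d₁)·√T = 13.873848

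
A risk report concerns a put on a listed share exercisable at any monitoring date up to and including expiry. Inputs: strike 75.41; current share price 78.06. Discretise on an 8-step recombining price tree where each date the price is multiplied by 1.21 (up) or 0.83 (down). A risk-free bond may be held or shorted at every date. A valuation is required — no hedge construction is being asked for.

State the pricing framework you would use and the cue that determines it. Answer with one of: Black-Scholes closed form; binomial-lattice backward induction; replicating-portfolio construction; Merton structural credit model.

Key observation: the defining feature is the embedded early-exercise option across 8 discrete dates on the spot-78.06 tree; pricing the strike-75.41 put means working backward with an exercise test at every node.

framework: binomial-lattice backward induction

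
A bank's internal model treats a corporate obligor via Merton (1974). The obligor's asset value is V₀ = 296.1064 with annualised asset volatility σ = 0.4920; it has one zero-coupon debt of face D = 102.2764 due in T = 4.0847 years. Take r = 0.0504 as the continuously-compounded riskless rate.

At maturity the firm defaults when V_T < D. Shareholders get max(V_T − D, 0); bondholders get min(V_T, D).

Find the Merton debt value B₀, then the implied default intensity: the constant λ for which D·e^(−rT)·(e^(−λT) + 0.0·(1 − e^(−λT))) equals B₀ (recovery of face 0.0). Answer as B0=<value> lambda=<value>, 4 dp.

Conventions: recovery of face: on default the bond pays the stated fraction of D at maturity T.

Apply the equity-as-call identities (strike 102.2764, horizon 4.0847 years):
d₁ = [ln(V₀/D) + (r + σ²/2)T] / (σ√T)
   = [ln(296.1064/102.2764) + (0.0504 + 0.5·0.4920²)·4.0847] / (0.4920·√4.0847)
   = [1.063040 + 0.700248] / 0.994364 = 1.773283
d₂ = d₁ − σ√T = 1.773283 − 0.994364 = 0.778920
N(d₁) = 0.961909,  N(d₂) = 0.781986,  e^(−rT) = 0.813940
E₀ = V₀·N(d₁) − D·e^(−rT)·N(d₂)
   = 296.1064·0.961909 − 102.2764·0.813940·0.781986 = 219.729545
B₀ = V₀ − E₀ = 296.1064 − 219.729545 = 76.376855
e^(−λT) = (B₀·e^(rT)/D − 0)/(1 − 0) = (76.3769·1.228592/102.2764 − 0)/1 = 0.91747516
λ = −ln(0.91747516)/4.0847 = 0.021086

B0=76.3769 lambda=0.0211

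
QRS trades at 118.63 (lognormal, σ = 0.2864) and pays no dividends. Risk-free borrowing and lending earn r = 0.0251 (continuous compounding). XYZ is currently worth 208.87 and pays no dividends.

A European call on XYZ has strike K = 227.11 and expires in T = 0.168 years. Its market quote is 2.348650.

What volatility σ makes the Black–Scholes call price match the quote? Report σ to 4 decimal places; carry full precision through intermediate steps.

At σ = 0.2328 the Black–Scholes value reproduces the quote:
σ√T = 0.2328·√0.168 = 0.095420
d₁ = (ln(S/K) + (r+σ²/2)T) / (σ√T) = (ln(208.87/227.11) + (0.0251+0.2328²/2)·0.168) / 0.095420 = (-0.083722 + 0.008769) / 0.095420 = -0.785511
d₂ = d₁ − σ√T = -0.785511 − 0.095420 = -0.880931
e^{−rT} = 0.995792
N(d₁) = 0.216077,  N(d₂) = 0.189178
V = S·N(d₁) − K·e^{−rT}·N(d₂) = 45.131985 − 42.783335 = 2.348650 (the observed quote) — the price is monotone increasing in volatility, hence this σ is the only solution

sigma = 0.2328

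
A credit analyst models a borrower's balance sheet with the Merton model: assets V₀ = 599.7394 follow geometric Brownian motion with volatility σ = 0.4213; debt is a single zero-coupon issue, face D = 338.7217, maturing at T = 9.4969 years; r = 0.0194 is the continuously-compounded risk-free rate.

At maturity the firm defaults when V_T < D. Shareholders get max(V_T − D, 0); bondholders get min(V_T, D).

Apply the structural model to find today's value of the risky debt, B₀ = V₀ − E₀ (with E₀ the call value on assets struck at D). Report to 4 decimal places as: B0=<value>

B0=198.7712

Work the structural quantities from V₀ = 599.7394 against face 338.7217:
d₁ = [ln(V₀/D) + (r + σ²/2)T] / (σ√T)
   = [ln(599.7394/338.7217) + (0.0194 + 0.5·0.4213²)·9.4969] / (0.4213·√9.4969)
   = [0.571316 + 1.027060] / 1.298322 = 1.231109
d₂ = d₁ − σ√T = 1.231109 − 1.298322 = -0.067213
N(d₁) = 0.890859,  N(d₂) = 0.473206,  e^(−rT) = 0.831736
E₀ = V₀·N(d₁) − D·e^(−rT)·N(d₂)
   = 599.7394·0.890859 − 338.7217·0.831736·0.473206 = 400.968218
B₀ = V₀ − E₀ = 599.7394 − 400.968218 = 198.771182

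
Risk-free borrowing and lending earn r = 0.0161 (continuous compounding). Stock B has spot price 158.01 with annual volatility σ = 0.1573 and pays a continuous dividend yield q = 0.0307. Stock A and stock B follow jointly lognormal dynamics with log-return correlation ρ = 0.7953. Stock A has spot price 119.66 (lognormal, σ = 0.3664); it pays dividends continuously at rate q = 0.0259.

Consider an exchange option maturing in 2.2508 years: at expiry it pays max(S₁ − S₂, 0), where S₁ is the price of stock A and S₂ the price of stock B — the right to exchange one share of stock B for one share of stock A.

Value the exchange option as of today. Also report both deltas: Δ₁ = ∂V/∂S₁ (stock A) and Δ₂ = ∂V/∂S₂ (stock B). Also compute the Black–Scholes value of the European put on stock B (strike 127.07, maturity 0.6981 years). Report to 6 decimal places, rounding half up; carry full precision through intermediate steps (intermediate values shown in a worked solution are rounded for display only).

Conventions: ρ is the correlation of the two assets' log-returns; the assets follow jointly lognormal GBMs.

σ_eff = √(σ₁² + σ₂² − 2ρσ₁σ₂) = √(0.3664² + 0.1573² − 2·0.7953·0.3664·0.1573) = 0.259458
d₁ = (ln(S₁/S₂) + (q₂ − q₁ + σ_eff²/2)T) / (σ_eff√T) = (ln(119.66/158.01) + (0.0307 − 0.0259 + 0.033659)·2.2508) / 0.389256 = -0.491809
d₂ = d₁ − σ_eff√T = -0.491809 − 0.389256 = -0.881066
N(d₁) = 0.311427,  N(d₂) = 0.189141
V = S₁·e^{−q₁T}·N(d₁) − S₂·e^{−q₂T}·N(d₂) = 35.155055 − 27.890802 = 7.264253
Δ₁ = e^{−q₁T}·N(d₁) = 0.293791;  Δ₂ = −e^{−q₂T}·N(d₂) = -0.176513
[vanilla: stock B put K=127.07]
σ√T = 0.1573·√0.6981 = 0.131428
d₁ = (ln(S/K) + (r−q+σ²/2)T) / (σ√T) = (ln(158.01/127.07) + (0.0161−0.0307+0.1573²/2)·0.6981) / 0.131428 = (0.217920 − 0.001556) / 0.131428 = 1.646261
d₂ = d₁ − σ√T = 1.646261 − 0.131428 = 1.514833
e^{−rT} = 0.988824
e^{−qT} = 0.978796
N(−d₁) = 0.049855,  N(−d₂) = 0.064907
price = K·e^{−rT}·N(−d₂) − S·e^{−qT}·N(−d₁) = 8.155597 − 7.710560 = 0.445036

exchange price = 7.264253
Δ1 = 0.293791
Δ2 = -0.176513
price(stock B put K=127.07) = 0.445036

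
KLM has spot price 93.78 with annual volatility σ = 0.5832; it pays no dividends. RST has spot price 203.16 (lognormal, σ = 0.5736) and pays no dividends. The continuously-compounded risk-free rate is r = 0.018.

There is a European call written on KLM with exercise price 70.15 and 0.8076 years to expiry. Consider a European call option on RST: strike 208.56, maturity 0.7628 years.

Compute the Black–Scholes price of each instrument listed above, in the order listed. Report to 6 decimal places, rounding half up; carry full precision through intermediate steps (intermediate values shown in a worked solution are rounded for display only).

[KLM call K=70.15]
σ√T = 0.5832·√0.8076 = 0.524102
d₁ = (ln(S/K) + (r+σ²/2)T) / (σ√T) = (ln(93.78/70.15) + (0.018+0.5832²/2)·0.8076) / 0.524102 = (0.290316 + 0.151878) / 0.524102 = 0.843718
d₂ = d₁ − σ√T = 0.843718 − 0.524102 = 0.319616
e^{−rT} = 0.985568
N(d₁) = 0.800586,  N(d₂) = 0.625370
price = S·N(d₁) − K·e^{−rT}·N(d₂) = 75.078993 − 43.236608 = 31.842385
[RST call K=208.56]
σ√T = 0.5736·√0.7628 = 0.500973
d₁ = (ln(S/K) + (r+σ²/2)T) / (σ√T) = (ln(203.16/208.56) + (0.018+0.5736²/2)·0.7628) / 0.500973 = (-0.026233 + 0.139217) / 0.500973 = 0.225530
d₂ = d₁ − σ√T = 0.225530 − 0.500973 = -0.275443
e^{−rT} = 0.986363
N(d₁) = 0.589217,  N(d₂) = 0.391488
price = S·N(d₁) − K·e^{−rT}·N(d₂) = 119.705235 − 80.535314 = 39.169921

price(KLM call K=70.15) = 31.842385
price(RST call K=208.56) = 39.169921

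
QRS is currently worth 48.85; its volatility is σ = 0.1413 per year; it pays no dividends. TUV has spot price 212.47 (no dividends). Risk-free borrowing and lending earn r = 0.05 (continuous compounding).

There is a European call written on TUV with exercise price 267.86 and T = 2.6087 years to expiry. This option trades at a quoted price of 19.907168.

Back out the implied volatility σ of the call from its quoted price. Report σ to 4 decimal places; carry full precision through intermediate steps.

At σ = 0.2083 the Black–Scholes value reproduces the quote:
σ√T = 0.2083·√2.6087 = 0.336435
d₁ = (ln(S/K) + (r+σ²/2)T) / (σ√T) = (ln(212.47/267.86) + (0.05+0.2083²/2)·2.6087) / 0.336435 = (-0.231664 + 0.187029) / 0.336435 = -0.132669
d₂ = d₁ − σ√T = -0.132669 − 0.336435 = -0.469104
e^{−rT} = 0.877714
N(d₁) = 0.447228,  N(d₂) = 0.319498
V = S·N(d₁) − K·e^{−rT}·N(d₂) = 95.022483 − 75.115315 = 19.907168 (the quoted price), and the Black–Scholes price is strictly increasing in σ, so σ is unique

sigma = 0.2083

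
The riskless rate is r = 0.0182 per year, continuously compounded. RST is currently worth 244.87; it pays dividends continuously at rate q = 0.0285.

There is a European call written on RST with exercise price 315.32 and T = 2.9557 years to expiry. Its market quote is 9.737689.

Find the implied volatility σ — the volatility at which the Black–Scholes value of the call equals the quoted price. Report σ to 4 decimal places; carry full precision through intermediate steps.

At σ = 0.1964 the Black–Scholes value reproduces the quote:
σ√T = 0.1964·√2.9557 = 0.337654
d₁ = (ln(S/K) + (r−q+σ²/2)T) / (σ√T) = (ln(244.87/315.32) + (0.0182−0.0285+0.1964²/2)·2.9557) / 0.337654 = (-0.252861 + 0.026561) / 0.337654 = -0.670211
d₂ = d₁ − σ√T = -0.670211 − 0.337654 = -1.007865
e^{−rT} = 0.947628
e^{−qT} = 0.919213
N(d₁) = 0.251362,  N(d₂) = 0.156760
V = S·e^{−qT}·N(d₁) − K·e^{−rT}·N(d₂) = 56.578431 − 46.840742 = 9.737689 (matching the quote); vega is positive throughout, so no other σ reproduces this price

sigma = 0.1964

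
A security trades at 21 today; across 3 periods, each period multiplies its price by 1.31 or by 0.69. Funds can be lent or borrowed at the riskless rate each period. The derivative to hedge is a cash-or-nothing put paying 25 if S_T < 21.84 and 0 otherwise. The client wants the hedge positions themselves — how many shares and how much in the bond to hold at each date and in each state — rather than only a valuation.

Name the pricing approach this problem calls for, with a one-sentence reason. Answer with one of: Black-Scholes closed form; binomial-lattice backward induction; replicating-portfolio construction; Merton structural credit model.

Key observation: a price alone would not answer the question — the per-node share/bond construction on the spot-21, 1.31/0.69 tree is required, and only the replicating-portfolio method yields it.

framework: replicating-portfolio construction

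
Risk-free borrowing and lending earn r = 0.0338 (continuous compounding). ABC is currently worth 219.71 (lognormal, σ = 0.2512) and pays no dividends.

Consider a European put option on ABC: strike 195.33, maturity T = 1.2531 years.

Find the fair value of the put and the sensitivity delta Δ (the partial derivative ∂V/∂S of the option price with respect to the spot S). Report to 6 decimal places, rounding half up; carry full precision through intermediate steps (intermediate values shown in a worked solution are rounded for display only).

σ√T = 0.2512·√1.2531 = 0.281198
d₁ = (ln(S/K) + (r+σ²/2)T) / (σ√T) = (ln(219.71/195.33) + (0.0338+0.2512²/2)·1.2531) / 0.281198 = (0.117618 + 0.081891) / 0.281198 = 0.709496
d₂ = d₁ − σ√T = 0.709496 − 0.281198 = 0.428298
e^{−rT} = 0.958530
N(−d₁) = 0.239008,  N(−d₂) = 0.334217
Put price V = K·e^{−rT}·N(−d₂) − S·N(−d₁) = 62.575327 − 52.512512 = 10.062814
Δ = −N(−d₁) = -0.239008

price = 10.062814
Δ = -0.239008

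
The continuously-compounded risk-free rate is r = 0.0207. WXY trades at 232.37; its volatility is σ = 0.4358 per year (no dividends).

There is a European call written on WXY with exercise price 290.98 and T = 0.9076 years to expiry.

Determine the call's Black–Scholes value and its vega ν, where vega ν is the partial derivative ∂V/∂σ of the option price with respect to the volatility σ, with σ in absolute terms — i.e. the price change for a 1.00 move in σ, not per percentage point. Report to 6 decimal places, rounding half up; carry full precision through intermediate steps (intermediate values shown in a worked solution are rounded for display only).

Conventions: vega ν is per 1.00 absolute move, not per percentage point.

price = 21.038200
ν = 84.705593

σ√T = 0.4358·√0.9076 = 0.415178
d₁ = (ln(S/K) + (r+σ²/2)T) / (σ√T) = (ln(232.37/290.98) + (0.0207+0.4358²/2)·0.9076) / 0.415178 = (-0.224924 + 0.104974) / 0.415178 = -0.288912
d₂ = d₁ − σ√T = -0.288912 − 0.415178 = -0.704090
e^{−rT} = 0.981388
N(d₁) = 0.386324,  N(d₂) = 0.240688
Call price V = S·N(d₁) − K·e^{−rT}·N(d₂) = 89.770212 − 68.732013 = 21.038200
φ(d₁) = (1/√(2π))·e^{−d₁²/2} = 0.382635
ν = S·φ(d₁)·√T = 84.705593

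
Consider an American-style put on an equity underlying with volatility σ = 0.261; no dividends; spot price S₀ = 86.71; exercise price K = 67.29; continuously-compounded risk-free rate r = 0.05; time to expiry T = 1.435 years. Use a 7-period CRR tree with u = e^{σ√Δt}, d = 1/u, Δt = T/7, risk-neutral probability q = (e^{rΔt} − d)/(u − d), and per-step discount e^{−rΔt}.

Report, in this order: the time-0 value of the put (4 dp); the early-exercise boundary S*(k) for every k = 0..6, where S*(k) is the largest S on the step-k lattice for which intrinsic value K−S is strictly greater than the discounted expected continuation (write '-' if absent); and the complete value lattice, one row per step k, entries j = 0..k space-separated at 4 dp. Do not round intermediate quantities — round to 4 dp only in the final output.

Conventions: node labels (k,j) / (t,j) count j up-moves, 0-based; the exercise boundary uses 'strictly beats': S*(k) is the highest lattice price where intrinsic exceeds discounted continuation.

Δt=0.20500, u=1.12544, d=0.88854, q=0.51398, disc=e^(-rΔt)=0.98980
k=7 terminal: V=max(K-S,0) → 29.3745 19.2658 6.4620 0.0000 0.0000 0.0000 0.0000 0.0000
k=6: j=0 S=42.6716 intr=24.6184 cont=23.9322 V=24.6184[EX]; j=1 S=54.0483 intr=13.2417 cont=12.5555 V=13.2417[EX]; j=2 S=68.4582 intr=0.0000 cont=3.1086 V=3.1086[hold]; j=3 S=86.7100 intr=0.0000 cont=0.0000 V=0.0000[hold]; j=4 S=109.8279 intr=0.0000 cont=0.0000 V=0.0000[hold]; j=5 S=139.1094 intr=0.0000 cont=0.0000 V=0.0000[hold]; j=6 S=176.1976 intr=0.0000 cont=0.0000 V=0.0000[hold]  S*(6)=54.0483
k=5: j=0 S=48.0242 intr=19.2658 cont=18.5796 V=19.2658[EX]; j=1 S=60.8280 intr=6.4620 cont=7.9516 V=7.9516[hold]; j=2 S=77.0455 intr=0.0000 cont=1.4954 V=1.4954[hold]; j=3 S=97.5868 intr=0.0000 cont=0.0000 V=0.0000[hold]; j=4 S=123.6046 intr=0.0000 cont=0.0000 V=0.0000[hold]; j=5 S=156.5590 intr=0.0000 cont=0.0000 V=0.0000[hold]  S*(5)=48.0242
k=4: j=0 S=54.0483 intr=13.2417 cont=13.3133 V=13.3133[hold]; j=1 S=68.4582 intr=0.0000 cont=4.5860 V=4.5860[hold]; j=2 S=86.7100 intr=0.0000 cont=0.7194 V=0.7194[hold]; j=3 S=109.8279 intr=0.0000 cont=0.0000 V=0.0000[hold]; j=4 S=139.1094 intr=0.0000 cont=0.0000 V=0.0000[hold]  S*(4)=-
k=3: j=0 S=60.8280 intr=6.4620 cont=8.7376 V=8.7376[hold]; j=1 S=77.0455 intr=0.0000 cont=2.5721 V=2.5721[hold]; j=2 S=97.5868 intr=0.0000 cont=0.3461 V=0.3461[hold]; j=3 S=123.6046 intr=0.0000 cont=0.0000 V=0.0000[hold]  S*(3)=-
k=2: j=0 S=68.4582 intr=0.0000 cont=5.5119 V=5.5119[hold]; j=1 S=86.7100 intr=0.0000 cont=1.4134 V=1.4134[hold]; j=2 S=109.8279 intr=0.0000 cont=0.1665 V=0.1665[hold]  S*(2)=-
k=1: j=0 S=77.0455 intr=0.0000 cont=3.3706 V=3.3706[hold]; j=1 S=97.5868 intr=0.0000 cont=0.7646 V=0.7646[hold]  S*(1)=-
k=0: j=0 S=86.7100 intr=0.0000 cont=2.0105 V=2.0105[hold]  S*(0)=-

price = 2.0105
boundary = - - - - - 48.0242 54.0483
tree:
2.0105
3.3706 0.7646
5.5119 1.4134 0.1665
8.7376 2.5721 0.3461 0.0000
13.3133 4.5860 0.7194 0.0000 0.0000
19.2658 7.9516 1.4954 0.0000 0.0000 0.0000
24.6184 13.2417 3.1086 0.0000 0.0000 0.0000 0.0000
29.3745 19.2658 6.4620 0.0000 0.0000 0.0000 0.0000 0.0000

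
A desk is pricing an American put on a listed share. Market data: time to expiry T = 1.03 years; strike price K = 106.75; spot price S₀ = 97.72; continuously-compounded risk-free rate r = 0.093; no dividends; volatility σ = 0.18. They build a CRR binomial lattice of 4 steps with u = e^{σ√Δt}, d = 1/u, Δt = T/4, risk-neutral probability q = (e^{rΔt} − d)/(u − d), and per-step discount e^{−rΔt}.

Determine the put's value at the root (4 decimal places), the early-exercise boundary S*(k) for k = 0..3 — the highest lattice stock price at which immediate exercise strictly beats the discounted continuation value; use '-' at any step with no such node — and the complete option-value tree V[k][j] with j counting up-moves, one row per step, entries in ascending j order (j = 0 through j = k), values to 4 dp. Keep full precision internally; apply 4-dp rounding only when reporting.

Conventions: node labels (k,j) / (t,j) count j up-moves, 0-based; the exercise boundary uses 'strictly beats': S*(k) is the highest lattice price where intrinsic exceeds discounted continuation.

Δt=0.25750  u=1.09564  d=0.91271  q=0.60967  discount=0.97634
step 4 (expiry): payoffs max(K−S,0) = 38.9375 25.3459 9.0300 0.0000 0.0000
step 3: (k=3,j=0): S=74.2982, K−S=32.4518, hold=29.9258 ⇒ V=32.4518 exercise | (k=3,j=1): S=89.1898, K−S=17.5602, hold=15.0342 ⇒ V=17.5602 exercise | (k=3,j=2): S=107.0661, K−S=0.0000, hold=3.4413 ⇒ V=3.4413 continue | (k=3,j=3): S=128.5254, K−S=0.0000, hold=0.0000 ⇒ V=0.0000 continue  boundary S*=89.1898
step 2: (k=2,j=0): S=81.4041, K−S=25.3459, hold=22.8198 ⇒ V=25.3459 exercise | (k=2,j=1): S=97.7200, K−S=9.0300, hold=8.7405 ⇒ V=9.0300 exercise | (k=2,j=2): S=117.3060, K−S=0.0000, hold=1.3115 ⇒ V=1.3115 continue  boundary S*=97.7200
step 1: (k=1,j=0): S=89.1898, K−S=17.5602, hold=15.0342 ⇒ V=17.5602 exercise | (k=1,j=1): S=107.0661, K−S=0.0000, hold=4.2219 ⇒ V=4.2219 continue  boundary S*=89.1898
step 0: (k=0,j=0): S=97.7200, K−S=9.0300, hold=9.2052 ⇒ V=9.2052 continue  boundary S*=-

price = 9.2052
boundary = - 89.1898 97.7200 89.1898
tree:
9.2052
17.5602 4.2219
25.3459 9.0300 1.3115
32.4518 17.5602 3.4413 0.0000
38.9375 25.3459 9.0300 0.0000 0.0000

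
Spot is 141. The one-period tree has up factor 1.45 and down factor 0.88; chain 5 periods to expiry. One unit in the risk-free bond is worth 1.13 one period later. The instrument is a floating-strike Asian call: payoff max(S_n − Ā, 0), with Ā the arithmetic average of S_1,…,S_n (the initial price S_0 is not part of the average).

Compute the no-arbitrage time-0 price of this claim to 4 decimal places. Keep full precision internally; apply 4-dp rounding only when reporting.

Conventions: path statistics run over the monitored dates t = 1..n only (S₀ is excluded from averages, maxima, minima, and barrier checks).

price = 32.1710

No-arbitrage gives p* = (R−d)/(u−d) = 0.4386: enumerate every path, weight its payoff by its p*-probability, and discount by R^5.
Enumerate all 2^5 = 32 price paths (U = up ×1.45, D = down ×0.88); each path with k up-moves has probability p*^k·(1−p*)^(5−k).
DDDDD: Ā=97.6650, payoff=0.0000, prob=0.055767
UDDDD: Ā=160.9253, payoff=0.0000, prob=0.043568
DUDDD: Ā=144.8513, payoff=0.0000, prob=0.043568
UUDDD: Ā=238.6755, payoff=0.0000, prob=0.034037
DDUDD: Ā=130.7062, payoff=0.0000, prob=0.043568
UDUDD: Ā=215.3682, payoff=0.0000, prob=0.034037
DUUDD: Ā=199.2942, payoff=2.7299, prob=0.034037
UUUDD: Ā=328.3825, payoff=4.4981, prob=0.026592
DDDUD: Ā=118.2585, payoff=4.3492, prob=0.043568
UDDUD: Ā=194.8578, payoff=7.1663, prob=0.034037
DUDUD: Ā=178.7838, payoff=23.2403, prob=0.034037
UUDUD: Ā=294.5869, payoff=38.2936, prob=0.026592
DDUUD: Ā=164.6387, payoff=37.3854, prob=0.034037
UDUUD: Ā=271.2796, payoff=61.6009, prob=0.026592
DUUUD: Ā=255.2056, payoff=77.6749, prob=0.026592
UUUUD: Ā=420.5093, payoff=127.9871, prob=0.020775
DDDDU: Ā=107.3045, payoff=15.3032, prob=0.043568
UDDDU: Ā=176.8086, payoff=25.2155, prob=0.034037
DUDDU: Ā=160.7346, payoff=41.2895, prob=0.034037
UUDDU: Ā=264.8468, payoff=68.0338, prob=0.026592
DDUDU: Ā=146.5895, payoff=55.4346, prob=0.034037
UDUDU: Ā=241.5395, payoff=91.3411, prob=0.026592
DUUDU: Ā=225.4655, payoff=107.4151, prob=0.026592
UUUDU: Ā=371.5057, payoff=176.9907, prob=0.020775
DDDUU: Ā=134.1418, payoff=67.8823, prob=0.034037
UDDUU: Ā=221.0291, payoff=111.8515, prob=0.026592
DUDUU: Ā=204.9551, payoff=127.9255, prob=0.026592
UUDUU: Ā=337.7101, payoff=210.7863, prob=0.020775
DDUUU: Ā=190.8100, payoff=142.0706, prob=0.026592
UDUUU: Ā=314.4028, payoff=234.0936, prob=0.020775
DUUUU: Ā=298.3288, payoff=250.1676, prob=0.020775
UUUUU: Ā=491.5645, payoff=412.2080, prob=0.016230
Price = Σ prob·payoff / R^5 = 59.272977 / 1.842435 = 32.1710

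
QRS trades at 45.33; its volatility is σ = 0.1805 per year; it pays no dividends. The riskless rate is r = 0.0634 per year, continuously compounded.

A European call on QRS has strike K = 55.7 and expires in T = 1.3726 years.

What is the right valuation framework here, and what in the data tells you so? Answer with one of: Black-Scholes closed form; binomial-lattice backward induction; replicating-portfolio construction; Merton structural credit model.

framework: Black-Scholes closed form

Key observation: with QRS following a GBM at constant σ and r, the European call struck at 55.7 prices in closed form — nothing here needs a stepwise model or a balance sheet.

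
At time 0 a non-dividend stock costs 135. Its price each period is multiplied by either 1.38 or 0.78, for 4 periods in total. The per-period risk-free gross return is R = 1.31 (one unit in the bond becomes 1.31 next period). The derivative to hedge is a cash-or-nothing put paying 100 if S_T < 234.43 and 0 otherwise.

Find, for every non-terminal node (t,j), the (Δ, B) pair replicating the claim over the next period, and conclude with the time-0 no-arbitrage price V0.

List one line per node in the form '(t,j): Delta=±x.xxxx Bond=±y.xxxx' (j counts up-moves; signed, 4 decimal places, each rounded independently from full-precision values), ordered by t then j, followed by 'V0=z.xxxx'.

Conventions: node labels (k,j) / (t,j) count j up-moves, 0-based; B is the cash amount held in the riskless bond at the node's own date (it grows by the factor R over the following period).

Arbitrage-free pricing uses the up-move probability p* = (R−d)/(u−d) = 0.8833, discounting each step at R = 1.31.
Payoffs at expiry: V(4,0)=100.0000, V(4,1)=100.0000, V(4,2)=100.0000, V(4,3)=0.0000, V(4,4)=0.0000
Node (3,0) S=64.0645: V=(p*·100.0000+(1−p*)·100.0000)/1.31=76.3359; Δ=(100.0000−100.0000)/(88.4090−49.9703)=0.0000; B=V−Δ·S=76.3359
Node (3,1) S=113.3449: V=(p*·100.0000+(1−p*)·100.0000)/1.31=76.3359; Δ=(100.0000−100.0000)/(156.4160−88.4090)=0.0000; B=V−Δ·S=76.3359
Node (3,2) S=200.5333: V=(p*·0.0000+(1−p*)·100.0000)/1.31=8.9059; Δ=(0.0000−100.0000)/(276.7360−156.4160)=-0.8311; B=V−Δ·S=175.5725
Node (3,3) S=354.7897: V=(p*·0.0000+(1−p*)·0.0000)/1.31=0.0000; Δ=(0.0000−0.0000)/(489.6098−276.7360)=0.0000; B=V−Δ·S=0.0000
Node (2,0) S=82.1340: V=(p*·76.3359+(1−p*)·76.3359)/1.31=58.2717; Δ=(76.3359−76.3359)/(113.3449−64.0645)=0.0000; B=V−Δ·S=58.2717
Node (2,1) S=145.3140: V=(p*·8.9059+(1−p*)·76.3359)/1.31=12.8036; Δ=(8.9059−76.3359)/(200.5333−113.3449)=-0.7734; B=V−Δ·S=125.1870
Node (2,2) S=257.0940: V=(p*·0.0000+(1−p*)·8.9059)/1.31=0.7931; Δ=(0.0000−8.9059)/(354.7897−200.5333)=-0.0577; B=V−Δ·S=15.6362
Node (1,0) S=105.3000: V=(p*·12.8036+(1−p*)·58.2717)/1.31=13.8230; Δ=(12.8036−58.2717)/(145.3140−82.1340)=-0.7197; B=V−Δ·S=89.6032
Node (1,1) S=186.3000: V=(p*·0.7931+(1−p*)·12.8036)/1.31=1.6751; Δ=(0.7931−12.8036)/(257.0940−145.3140)=-0.1074; B=V−Δ·S=21.6925
Node (0,0) S=135.0000: V=(p*·1.6751+(1−p*)·13.8230)/1.31=2.3606; Δ=(1.6751−13.8230)/(186.3000−105.3000)=-0.1500; B=V−Δ·S=22.6072
Sanity check at the root: Δ(0,0)·S0 + B(0,0) reproduces V0 = 2.3606.

(0,0): Delta=-0.1500 Bond=22.6072
(1,0): Delta=-0.7197 Bond=89.6032
(1,1): Delta=-0.1074 Bond=21.6925
(2,0): Delta=0.0000 Bond=58.2717
(2,1): Delta=-0.7734 Bond=125.1870
(2,2): Delta=-0.0577 Bond=15.6362
(3,0): Delta=0.0000 Bond=76.3359
(3,1): Delta=0.0000 Bond=76.3359
(3,2): Delta=-0.8311 Bond=175.5725
(3,3): Delta=0.0000 Bond=0.0000
V0=2.3606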